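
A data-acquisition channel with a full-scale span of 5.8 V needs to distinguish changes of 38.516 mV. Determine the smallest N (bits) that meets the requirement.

8 bits

Number of steps required ≥ 5.8 V / 38.516 mV = 150.59.
Need 2^N ≥ 150.59; 2^7 = 128, 2^8 = 256.
Minimum N = 8.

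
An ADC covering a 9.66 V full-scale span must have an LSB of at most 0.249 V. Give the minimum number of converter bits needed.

6 bits

Number of steps required ≥ 9.66 V / 0.249 V = 38.80.
Need 2^N ≥ 38.80; 2^5 = 32, 2^6 = 64.
Minimum N = 6.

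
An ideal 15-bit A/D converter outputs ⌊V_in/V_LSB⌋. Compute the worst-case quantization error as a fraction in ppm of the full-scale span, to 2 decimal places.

30.52 ppm

Truncating → worst-case error = 1 LSB = V_FS/2^15, so 1e+06/32768 = 30.5176 ppm of full scale.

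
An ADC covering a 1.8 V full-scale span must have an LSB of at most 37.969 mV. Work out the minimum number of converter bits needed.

6 bits

Number of steps required ≥ 1.8 V / 37.969 mV = 47.41.
Need 2^N ≥ 47.41; 2^5 = 32, 2^6 = 64.
Minimum N = 6.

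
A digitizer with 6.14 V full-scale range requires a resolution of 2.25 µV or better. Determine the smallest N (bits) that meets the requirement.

Number of steps required ≥ 6.14 V / 2.25 µV = 2728888.89.
Need 2^N ≥ 2728888.89; 2^21 = 2097152, 2^22 = 4194304.
Minimum N = 22.

22 bits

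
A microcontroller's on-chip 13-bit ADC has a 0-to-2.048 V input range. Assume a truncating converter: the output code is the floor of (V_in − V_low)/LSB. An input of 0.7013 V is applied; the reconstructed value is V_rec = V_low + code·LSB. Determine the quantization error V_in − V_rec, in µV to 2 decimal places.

50.00 µV

LSB = 2.048/2^13 = 250.00 µV.
(0.7013 − 0)/0.00025 = 2805.2000; ⌊·⌋ gives code 2805.
Reconstructed: 0.70125 V.
V_in − V_rec = 5e-05 V = 50.00 µV.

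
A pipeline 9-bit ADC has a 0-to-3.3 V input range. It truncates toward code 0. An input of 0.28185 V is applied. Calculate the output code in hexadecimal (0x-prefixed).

LSB = 3.3 V / 512 = 6.445 mV.
(0.28185 − 0) / 0.00644531 = 43.729 LSBs.
Floor → code 43.
In hexadecimal (0x-prefixed): 0x2B.

code 0x2B (decimal 43)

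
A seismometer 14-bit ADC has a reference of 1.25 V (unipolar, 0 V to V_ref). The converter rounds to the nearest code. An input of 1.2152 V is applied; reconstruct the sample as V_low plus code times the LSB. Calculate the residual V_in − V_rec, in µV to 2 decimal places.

LSB = 1.25/2^14 = 76.29 µV.
(1.2152 − 0)/7.62939e-05 = 15927.8694; round gives code 15928.
Reconstructed: 1.21521 V.
Difference: -9.96094e-06 V → -9.96 µV.

-9.96 µV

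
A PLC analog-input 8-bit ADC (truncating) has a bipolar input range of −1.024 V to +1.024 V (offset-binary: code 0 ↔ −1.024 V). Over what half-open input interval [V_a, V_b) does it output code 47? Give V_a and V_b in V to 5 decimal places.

[-0.64800 V, -0.64000 V)

LSB = 2.048/2^8 = 8.000 mV.
V_a = V_low + 47·LSB = -0.648 V; V_b = V_low + 48·LSB = -0.64 V.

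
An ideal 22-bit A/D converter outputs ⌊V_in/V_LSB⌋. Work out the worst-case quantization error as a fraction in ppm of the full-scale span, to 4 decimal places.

Truncating → worst-case error = 1 LSB = V_FS/2^22, so 1e+06/4194304 = 0.238419 ppm of full scale.

0.2384 ppm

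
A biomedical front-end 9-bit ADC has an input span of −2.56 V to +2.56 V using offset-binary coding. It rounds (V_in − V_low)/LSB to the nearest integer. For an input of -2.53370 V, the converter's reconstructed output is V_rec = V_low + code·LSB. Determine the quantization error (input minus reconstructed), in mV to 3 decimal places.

-3.700 mV

One LSB is 5.12 V / 512 = 10.000 mV.
(V_in − V_low)/LSB = (-2.53370 − (−2.56))/0.01 = 2.6300 → code 3 (round).
V_rec = (−2.56) + 3·0.01 = -2.53 V.
Error = -2.53370 − (−2.53) = -0.0037 V = -3.700 mV.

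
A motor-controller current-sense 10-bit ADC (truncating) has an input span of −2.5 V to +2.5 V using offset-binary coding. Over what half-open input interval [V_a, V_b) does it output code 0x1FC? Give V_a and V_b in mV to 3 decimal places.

[-19.531 mV, -14.648 mV)

LSB = 5/2^10 = 4.883 mV.
Code 0x1FC = 508 decimal.
V_a = V_low + 508·LSB = -0.0195312 V; V_b = V_low + 509·LSB = -0.0146484 V.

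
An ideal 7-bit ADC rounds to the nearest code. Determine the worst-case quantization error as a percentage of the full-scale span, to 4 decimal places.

Rounding → worst-case error = ½ LSB = V_FS/2^8, so 100/256 = 0.390625 % of full scale.

0.3906 %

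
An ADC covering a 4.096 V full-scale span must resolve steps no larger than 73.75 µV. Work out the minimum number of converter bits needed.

16 bits

Number of steps required ≥ 4.096 V / 73.75 µV = 55538.98.
Need 2^N ≥ 55538.98; 2^15 = 32768, 2^16 = 65536.
Minimum N = 16.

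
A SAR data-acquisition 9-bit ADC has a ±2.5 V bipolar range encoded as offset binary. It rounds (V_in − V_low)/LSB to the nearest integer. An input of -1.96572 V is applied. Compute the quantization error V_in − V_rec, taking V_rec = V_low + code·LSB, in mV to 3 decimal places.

-2.829 mV

Step size: 5 V ÷ 2^9 = 9.766 mV.
Scaled input = 54.7103 LSBs, so code = 55.
Code 55 maps back to (−2.5) + 55×0.00976562 V = -1.9628906 V.
Error = -1.96572 − (−1.9628906) = -0.00282937 V = -2.829 mV.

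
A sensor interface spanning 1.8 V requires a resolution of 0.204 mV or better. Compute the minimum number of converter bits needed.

14 bits

Number of steps required ≥ 1.8 V / 0.204 mV = 8823.53.
Need 2^N ≥ 8823.53; 2^13 = 8192, 2^14 = 16384.
Minimum N = 14.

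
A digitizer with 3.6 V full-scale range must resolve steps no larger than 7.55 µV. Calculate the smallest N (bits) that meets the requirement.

Number of steps required ≥ 3.6 V / 7.55 µV = 476821.19.
Need 2^N ≥ 476821.19; 2^18 = 262144, 2^19 = 524288.
Minimum N = 19.

19 bits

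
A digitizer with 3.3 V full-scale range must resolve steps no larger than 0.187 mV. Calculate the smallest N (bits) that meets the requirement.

15 bits

Number of steps required ≥ 3.3 V / 0.187 mV = 17647.06.
Need 2^N ≥ 17647.06; 2^14 = 16384, 2^15 = 32768.
Minimum N = 15.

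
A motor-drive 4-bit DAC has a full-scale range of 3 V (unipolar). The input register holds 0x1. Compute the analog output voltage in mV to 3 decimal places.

LSB = 3 V / 2^4 = 187.500 mV.
Code 0x1 = 1 decimal.
V_out = 0 + 1 × 0.1875 V = 0.1875 V.
= 187.500 mV.

187.500 mV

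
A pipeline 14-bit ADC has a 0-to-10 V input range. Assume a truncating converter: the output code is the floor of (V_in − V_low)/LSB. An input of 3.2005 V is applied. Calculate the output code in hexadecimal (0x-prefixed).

code 0x147B (decimal 5243)

Full-scale span = 10 V; LSB = 10/2^14 = 0.610 mV.
Input sits at 5243.699 steps above V_low.
So the output code is 5243.
In hexadecimal (0x-prefixed): 0x147B.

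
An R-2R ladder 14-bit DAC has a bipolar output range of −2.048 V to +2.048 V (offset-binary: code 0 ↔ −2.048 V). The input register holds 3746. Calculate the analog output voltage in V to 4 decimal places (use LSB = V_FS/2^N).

-1.1115 V

LSB = 4.096 V / 2^14 = 250.00 µV.
V_out = (−2.048) + 3746 × 0.00025 V = -1.1115 V.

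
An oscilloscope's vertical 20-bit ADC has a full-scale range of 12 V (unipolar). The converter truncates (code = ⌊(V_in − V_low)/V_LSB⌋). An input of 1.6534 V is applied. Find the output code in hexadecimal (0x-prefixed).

code 0x2345C (decimal 144476)

Full-scale span = 12 V; LSB = 12/2^20 = 11.44 µV.
(V_in − V_low)/LSB = (1.6534 − 0) / 1.14441e-05 = 144476.297.
Floor → code 144476.
In hexadecimal (0x-prefixed): 0x2345C.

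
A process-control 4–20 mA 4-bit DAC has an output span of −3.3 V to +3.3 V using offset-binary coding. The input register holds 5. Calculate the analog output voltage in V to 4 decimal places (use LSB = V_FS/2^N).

LSB = 6.6 V / 2^4 = 412.500 mV.
V_out = (−3.3) + 5 × 0.4125 V = -1.2375 V.

-1.2375 V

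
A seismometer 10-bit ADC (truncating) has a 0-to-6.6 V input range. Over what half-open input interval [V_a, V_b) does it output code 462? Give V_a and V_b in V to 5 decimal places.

[2.97773 V, 2.98418 V)

LSB = 6.6/2^10 = 6.445 mV.
V_a = V_low + 462·LSB = 2.97773 V; V_b = V_low + 463·LSB = 2.98418 V.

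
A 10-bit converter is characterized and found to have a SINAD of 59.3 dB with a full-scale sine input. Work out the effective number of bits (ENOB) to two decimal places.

ENOB = (SINAD − 1.76) / 6.02 = (59.3 − 1.76)/6.02 = 9.558.

9.56 bits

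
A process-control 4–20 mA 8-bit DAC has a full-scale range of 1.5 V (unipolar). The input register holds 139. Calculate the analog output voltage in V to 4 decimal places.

0.8145 V

LSB = 1.5 V / 2^8 = 5.859 mV.
V_out = 0 + 139 × 0.00585938 V = 0.814453 V.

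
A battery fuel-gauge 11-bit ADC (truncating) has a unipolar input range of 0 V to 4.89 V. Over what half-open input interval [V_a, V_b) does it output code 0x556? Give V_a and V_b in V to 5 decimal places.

[3.26159 V, 3.26398 V)

LSB = 4.89/2^11 = 2.388 mV.
Code 0x556 = 1366 decimal.
V_a = V_low + 1366·LSB = 3.26159 V; V_b = V_low + 1367·LSB = 3.26398 V.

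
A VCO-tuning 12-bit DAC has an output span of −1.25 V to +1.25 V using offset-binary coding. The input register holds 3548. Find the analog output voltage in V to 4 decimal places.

LSB = 2.5 V / 2^12 = 0.610 mV.
V_out = (−1.25) + 3548 × 0.000610352 V = 0.915527 V.

0.9155 V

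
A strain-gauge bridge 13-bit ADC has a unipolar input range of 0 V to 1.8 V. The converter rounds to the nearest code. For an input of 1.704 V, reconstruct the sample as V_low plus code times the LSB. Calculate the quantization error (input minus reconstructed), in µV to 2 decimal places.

20.51 µV

Step size: 1.8 V ÷ 2^13 = 219.73 µV.
(1.704 − 0)/0.000219727 = 7755.0933; round gives code 7755.
Reconstructed: 1.7039795 V.
Error = 1.704 − 1.7039795 = 2.05078e-05 V = 20.51 µV.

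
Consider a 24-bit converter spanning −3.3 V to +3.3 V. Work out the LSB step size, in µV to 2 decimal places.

0.39 µV

Full-scale span = 6.6 V.
LSB = 6.6 / 2^24 = 6.6 / 16777216 = 3.93391e-07 V = 0.39 µV.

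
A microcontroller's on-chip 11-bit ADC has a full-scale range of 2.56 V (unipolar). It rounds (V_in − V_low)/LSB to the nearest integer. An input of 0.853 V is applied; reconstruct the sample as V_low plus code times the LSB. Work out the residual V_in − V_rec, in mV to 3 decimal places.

One LSB is 2.56 V / 2048 = 1.250 mV.
Scaled input = 682.4000 LSBs, so code = 682.
V_rec = 0 + 682·0.00125 = 0.8525 V.
Difference: 0.0005 V → 0.500 mV.

0.500 mV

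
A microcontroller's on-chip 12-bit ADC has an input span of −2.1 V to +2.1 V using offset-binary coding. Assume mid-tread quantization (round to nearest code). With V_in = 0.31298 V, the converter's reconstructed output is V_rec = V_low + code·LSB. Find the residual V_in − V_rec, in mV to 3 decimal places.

LSB = 4.2/2^12 = 1.025 mV.
Scaled input = 2353.2300 LSBs, so code = 2353.
V_rec = (−2.1) + 2353·0.00102539 = 0.31274414 V.
Difference: 0.000235859 V → 0.236 mV.

0.236 mV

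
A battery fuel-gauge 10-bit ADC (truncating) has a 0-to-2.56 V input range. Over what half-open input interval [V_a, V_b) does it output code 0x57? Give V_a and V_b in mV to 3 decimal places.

[217.500 mV, 220.000 mV)

LSB = 2.56/2^10 = 2.500 mV.
Code 0x57 = 87 decimal.
V_a = V_low + 87·LSB = 0.2175 V; V_b = V_low + 88·LSB = 0.22 V.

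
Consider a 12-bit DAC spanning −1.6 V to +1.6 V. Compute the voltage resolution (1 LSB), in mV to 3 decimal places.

0.781 mV

Full-scale span = 3.2 V.
LSB = 3.2 / 2^12 = 3.2 / 4096 = 0.00078125 V = 0.781 mV.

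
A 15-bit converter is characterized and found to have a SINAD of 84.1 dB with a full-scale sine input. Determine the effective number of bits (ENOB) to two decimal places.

13.68 bits

ENOB = (SINAD − 1.76) / 6.02 = (84.1 − 1.76)/6.02 = 13.678.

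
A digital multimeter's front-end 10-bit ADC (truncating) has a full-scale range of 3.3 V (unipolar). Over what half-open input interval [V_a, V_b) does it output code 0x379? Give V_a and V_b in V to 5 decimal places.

LSB = 3.3/2^10 = 3.223 mV.
Code 0x379 = 889 decimal.
V_a = V_low + 889·LSB = 2.86494 V; V_b = V_low + 890·LSB = 2.86816 V.

[2.86494 V, 2.86816 V)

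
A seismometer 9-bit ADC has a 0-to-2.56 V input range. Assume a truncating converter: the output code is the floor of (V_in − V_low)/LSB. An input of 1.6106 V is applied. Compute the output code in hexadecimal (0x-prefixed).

Full-scale span = 2.56 V; LSB = 2.56/2^9 = 5.000 mV.
Input sits at 322.120 steps above V_low.
So the output code is 322.
In hexadecimal (0x-prefixed): 0x142.

code 0x142 (decimal 322)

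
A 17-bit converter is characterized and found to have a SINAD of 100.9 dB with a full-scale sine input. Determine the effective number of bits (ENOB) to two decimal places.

ENOB = (SINAD − 1.76) / 6.02 = (100.9 − 1.76)/6.02 = 16.468.

16.47 bits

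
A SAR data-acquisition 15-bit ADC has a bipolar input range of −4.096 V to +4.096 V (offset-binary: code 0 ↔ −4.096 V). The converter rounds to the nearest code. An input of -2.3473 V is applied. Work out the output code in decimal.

code 6995

LSB = 8.192 V / 32768 = 250.00 µV.
Input sits at 6994.800 steps above V_low.
round(6994.800) = 6995.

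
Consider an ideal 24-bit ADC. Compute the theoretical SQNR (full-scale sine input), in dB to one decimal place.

146.2 dB

SNR ≈ 6.02·N + 1.76 dB = 6.02·24 + 1.76 = 146.24 dB.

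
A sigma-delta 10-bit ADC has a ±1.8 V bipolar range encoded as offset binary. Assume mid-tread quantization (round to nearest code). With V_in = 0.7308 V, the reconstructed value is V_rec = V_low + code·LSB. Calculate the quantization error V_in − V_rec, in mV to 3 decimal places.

-0.450 mV

Step size: 3.6 V ÷ 2^10 = 3.516 mV.
(V_in − V_low)/LSB = (0.7308 − (−1.8))/0.00351563 = 719.8720 → code 720 (round).
V_rec = (−1.8) + 720·0.00351563 = 0.73125 V.
Difference: -0.00045 V → -0.450 mV.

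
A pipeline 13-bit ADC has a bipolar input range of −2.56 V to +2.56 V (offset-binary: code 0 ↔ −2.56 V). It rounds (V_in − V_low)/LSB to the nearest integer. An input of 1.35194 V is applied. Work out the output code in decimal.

code 6259

With 8192 levels over 5.12 V, one step is 0.625 mV.
(V_in − V_low)/LSB = (1.35194 − (−2.56)) / 0.000625 = 6259.104.
Round → code 6259.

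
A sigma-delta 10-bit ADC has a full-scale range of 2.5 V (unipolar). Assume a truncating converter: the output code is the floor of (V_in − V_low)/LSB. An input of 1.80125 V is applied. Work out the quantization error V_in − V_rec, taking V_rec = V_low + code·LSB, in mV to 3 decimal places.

One LSB is 2.5 V / 1024 = 2.441 mV.
Scaled input = 737.7920 LSBs, so code = 737.
Reconstructed: 1.7993164 V.
Difference: 0.00193359 V → 1.934 mV.

1.934 mV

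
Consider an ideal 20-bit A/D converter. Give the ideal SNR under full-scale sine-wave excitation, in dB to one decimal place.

SNR ≈ 6.02·N + 1.76 dB = 6.02·20 + 1.76 = 122.16 dB.

122.2 dB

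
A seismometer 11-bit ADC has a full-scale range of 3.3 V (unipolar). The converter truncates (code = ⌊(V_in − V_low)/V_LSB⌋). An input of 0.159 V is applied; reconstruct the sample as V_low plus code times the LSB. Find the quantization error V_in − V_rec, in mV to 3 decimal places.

LSB = 3.3/2^11 = 1.611 mV.
(0.159 − 0)/0.00161133 = 98.6764; ⌊·⌋ gives code 98.
Code 98 maps back to 0 + 98×0.00161133 V = 0.15791016 V.
Error = 0.159 − 0.15791016 = 0.00108984 V = 1.090 mV.

1.090 mV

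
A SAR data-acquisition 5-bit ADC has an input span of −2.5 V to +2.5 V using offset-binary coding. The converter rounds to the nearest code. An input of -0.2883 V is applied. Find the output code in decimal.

LSB = 5 V / 32 = 156.250 mV.
(V_in − V_low)/LSB = (-0.2883 − (−2.5)) / 0.15625 = 14.155.
Round → code 14.

code 14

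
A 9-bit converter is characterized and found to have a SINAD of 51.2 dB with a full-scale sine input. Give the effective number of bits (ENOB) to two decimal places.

ENOB = (SINAD − 1.76) / 6.02 = (51.2 − 1.76)/6.02 = 8.213.

8.21 bits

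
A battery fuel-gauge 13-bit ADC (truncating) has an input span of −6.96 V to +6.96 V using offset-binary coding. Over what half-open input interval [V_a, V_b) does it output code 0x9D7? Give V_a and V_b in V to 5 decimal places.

LSB = 13.92/2^13 = 1.699 mV.
Code 0x9D7 = 2519 decimal.
V_a = V_low + 2519·LSB = -2.67967 V; V_b = V_low + 2520·LSB = -2.67797 V.

[-2.67967 V, -2.67797 V)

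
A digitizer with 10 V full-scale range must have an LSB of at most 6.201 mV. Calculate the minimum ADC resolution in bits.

11 bits

Number of steps required ≥ 10 V / 6.201 mV = 1612.64.
Need 2^N ≥ 1612.64; 2^10 = 1024, 2^11 = 2048.
Minimum N = 11.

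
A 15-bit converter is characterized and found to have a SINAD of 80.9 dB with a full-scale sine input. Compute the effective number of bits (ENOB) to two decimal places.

ENOB = (SINAD − 1.76) / 6.02 = (80.9 − 1.76)/6.02 = 13.146.

13.15 bits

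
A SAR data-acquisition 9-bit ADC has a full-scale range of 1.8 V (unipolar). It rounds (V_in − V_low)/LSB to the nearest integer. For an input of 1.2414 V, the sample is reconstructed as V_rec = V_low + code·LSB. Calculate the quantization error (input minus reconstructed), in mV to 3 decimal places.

0.384 mV

Step size: 1.8 V ÷ 2^9 = 3.516 mV.
(V_in − V_low)/LSB = (1.2414 − 0)/0.00351563 = 353.1093 → code 353 (round).
Code 353 maps back to 0 + 353×0.00351563 V = 1.2410156 V.
Error = 1.2414 − 1.2410156 = 0.000384375 V = 0.384 mV.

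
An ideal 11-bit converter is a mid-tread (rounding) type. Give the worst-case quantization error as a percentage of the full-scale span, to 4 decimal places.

0.0244 %

Rounding → worst-case error = ½ LSB = V_FS/2^12, so 100/4096 = 0.0244141 % of full scale.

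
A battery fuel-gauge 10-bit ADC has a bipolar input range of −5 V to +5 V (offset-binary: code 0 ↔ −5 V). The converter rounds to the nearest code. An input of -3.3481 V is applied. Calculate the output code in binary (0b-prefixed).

code 0b10101001 (decimal 169)

With 1024 levels over 10 V, one step is 9.766 mV.
(-3.3481 − (−5)) / 0.00976562 = 169.155 LSBs.
round(169.155) = 169.
In binary (0b-prefixed): 0b10101001.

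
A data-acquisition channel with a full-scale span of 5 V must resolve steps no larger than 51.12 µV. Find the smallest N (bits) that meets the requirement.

Number of steps required ≥ 5 V / 51.12 µV = 97809.08.
Need 2^N ≥ 97809.08; 2^16 = 65536, 2^17 = 131072.
Minimum N = 17.

17 bits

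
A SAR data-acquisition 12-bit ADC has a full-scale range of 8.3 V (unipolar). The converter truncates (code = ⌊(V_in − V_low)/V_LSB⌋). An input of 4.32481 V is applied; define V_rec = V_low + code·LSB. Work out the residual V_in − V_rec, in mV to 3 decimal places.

0.542 mV

LSB = 8.3/2^12 = 2.026 mV.
(V_in − V_low)/LSB = (4.32481 − 0)/0.00202637 = 2134.2677 → code 2134 (floor).
Code 2134 maps back to 0 + 2134×0.00202637 V = 4.3242676 V.
V_in − V_rec = 0.000542422 V = 0.542 mV.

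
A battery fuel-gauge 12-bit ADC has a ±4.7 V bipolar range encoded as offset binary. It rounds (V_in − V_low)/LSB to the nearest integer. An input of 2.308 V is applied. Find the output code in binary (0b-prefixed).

code 0b101111101110 (decimal 3054)

LSB = 9.4 V / 4096 = 2.295 mV.
(2.308 − (−4.7)) / 0.00229492 = 3053.699 LSBs.
So the output code is 3054.
In binary (0b-prefixed): 0b101111101110.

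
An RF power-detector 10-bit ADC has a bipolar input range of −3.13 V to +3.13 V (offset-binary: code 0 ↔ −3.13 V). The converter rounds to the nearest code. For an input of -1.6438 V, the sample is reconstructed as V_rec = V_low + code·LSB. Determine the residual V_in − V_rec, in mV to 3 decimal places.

LSB = 6.26/2^10 = 6.113 mV.
(-1.6438 − (−3.13))/0.00611328 = 243.1100; round gives code 243.
V_rec = (−3.13) + 243·0.00611328 = -1.6444727 V.
V_in − V_rec = 0.000672656 V = 0.673 mV.

0.673 mV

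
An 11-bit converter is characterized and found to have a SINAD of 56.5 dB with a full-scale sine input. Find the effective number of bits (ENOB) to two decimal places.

ENOB = (SINAD − 1.76) / 6.02 = (56.5 − 1.76)/6.02 = 9.093.

9.09 bits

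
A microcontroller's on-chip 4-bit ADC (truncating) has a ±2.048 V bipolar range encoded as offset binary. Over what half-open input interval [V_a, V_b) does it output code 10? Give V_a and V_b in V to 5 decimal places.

LSB = 4.096/2^4 = 256.000 mV.
V_a = V_low + 10·LSB = 0.512 V; V_b = V_low + 11·LSB = 0.768 V.

[0.51200 V, 0.76800 V)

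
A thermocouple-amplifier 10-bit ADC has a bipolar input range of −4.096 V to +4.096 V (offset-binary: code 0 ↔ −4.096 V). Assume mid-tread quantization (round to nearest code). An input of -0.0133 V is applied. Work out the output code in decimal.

code 510

Full-scale span = 8.192 V; LSB = 8.192/2^10 = 8.000 mV.
Input sits at 510.337 steps above V_low.
Round → code 510.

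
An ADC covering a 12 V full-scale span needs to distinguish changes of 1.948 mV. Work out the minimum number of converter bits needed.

Number of steps required ≥ 12 V / 1.948 mV = 6160.16.
Need 2^N ≥ 6160.16; 2^12 = 4096, 2^13 = 8192.
Minimum N = 13.

13 bits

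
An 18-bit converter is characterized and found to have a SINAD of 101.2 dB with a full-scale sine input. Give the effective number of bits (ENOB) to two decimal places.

16.52 bits

ENOB = (SINAD − 1.76) / 6.02 = (101.2 − 1.76)/6.02 = 16.518.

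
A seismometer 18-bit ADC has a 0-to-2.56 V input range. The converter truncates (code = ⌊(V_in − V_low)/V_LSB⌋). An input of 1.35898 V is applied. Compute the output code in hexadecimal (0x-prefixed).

Full-scale span = 2.56 V; LSB = 2.56/2^18 = 9.77 µV.
Input sits at 139159.552 steps above V_low.
⌊·⌋(139159.552) = 139159.
In hexadecimal (0x-prefixed): 0x21F97.

code 0x21F97 (decimal 139159)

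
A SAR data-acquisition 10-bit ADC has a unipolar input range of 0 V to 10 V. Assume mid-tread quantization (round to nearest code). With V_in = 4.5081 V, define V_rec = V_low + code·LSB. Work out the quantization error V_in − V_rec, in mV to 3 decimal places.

-3.619 mV

Step size: 10 V ÷ 2^10 = 9.766 mV.
(V_in − V_low)/LSB = (4.5081 − 0)/0.00976562 = 461.6294 → code 462 (round).
Reconstructed: 4.5117188 V.
Difference: -0.00361875 V → -3.619 mV.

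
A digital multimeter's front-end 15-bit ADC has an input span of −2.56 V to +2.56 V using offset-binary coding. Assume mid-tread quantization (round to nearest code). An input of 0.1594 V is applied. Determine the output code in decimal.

code 17404

Full-scale span = 5.12 V; LSB = 5.12/2^15 = 156.25 µV.
Input sits at 17404.160 steps above V_low.
So the output code is 17404.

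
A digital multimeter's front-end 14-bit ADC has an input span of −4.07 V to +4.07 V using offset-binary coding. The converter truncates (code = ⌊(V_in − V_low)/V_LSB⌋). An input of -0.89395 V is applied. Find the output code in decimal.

code 6392

With 16384 levels over 8.14 V, one step is 496.83 µV.
(-0.89395 − (−4.07)) / 0.000496826 = 6392.679 LSBs.
So the output code is 6392.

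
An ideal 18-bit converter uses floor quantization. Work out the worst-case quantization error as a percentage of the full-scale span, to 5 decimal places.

0.00038 %

Truncating → worst-case error = 1 LSB = V_FS/2^18, so 100/262144 = 0.00038147 % of full scale.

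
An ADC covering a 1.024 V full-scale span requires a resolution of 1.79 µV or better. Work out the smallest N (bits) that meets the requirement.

Number of steps required ≥ 1.024 V / 1.79 µV = 572067.04.
Need 2^N ≥ 572067.04; 2^19 = 524288, 2^20 = 1048576.
Minimum N = 20.

20 bits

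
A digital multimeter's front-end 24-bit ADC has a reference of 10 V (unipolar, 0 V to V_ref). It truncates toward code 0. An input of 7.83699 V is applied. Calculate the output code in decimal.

With 16777216 levels over 10 V, one step is 0.60 µV.
Input sits at 13148287.402 steps above V_low.
⌊·⌋(13148287.402) = 13148287.

code 13148287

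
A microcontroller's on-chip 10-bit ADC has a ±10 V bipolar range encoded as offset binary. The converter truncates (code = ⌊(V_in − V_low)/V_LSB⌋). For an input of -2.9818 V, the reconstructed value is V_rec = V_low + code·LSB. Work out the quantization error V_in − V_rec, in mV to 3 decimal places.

Step size: 20 V ÷ 2^10 = 19.531 mV.
Scaled input = 359.3318 LSBs, so code = 359.
V_rec = (−10) + 359·0.0195312 = -2.9882812 V.
V_in − V_rec = 0.00648125 V = 6.481 mV.

6.481 mV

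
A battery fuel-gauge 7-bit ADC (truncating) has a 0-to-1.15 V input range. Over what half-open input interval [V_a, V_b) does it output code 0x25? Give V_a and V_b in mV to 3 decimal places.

[332.422 mV, 341.406 mV)

LSB = 1.15/2^7 = 8.984 mV.
Code 0x25 = 37 decimal.
V_a = V_low + 37·LSB = 0.332422 V; V_b = V_low + 38·LSB = 0.341406 V.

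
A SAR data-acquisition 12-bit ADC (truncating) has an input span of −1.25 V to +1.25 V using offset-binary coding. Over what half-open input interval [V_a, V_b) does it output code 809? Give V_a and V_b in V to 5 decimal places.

[-0.75623 V, -0.75562 V)

LSB = 2.5/2^12 = 0.610 mV.
V_a = V_low + 809·LSB = -0.756226 V; V_b = V_low + 810·LSB = -0.755615 V.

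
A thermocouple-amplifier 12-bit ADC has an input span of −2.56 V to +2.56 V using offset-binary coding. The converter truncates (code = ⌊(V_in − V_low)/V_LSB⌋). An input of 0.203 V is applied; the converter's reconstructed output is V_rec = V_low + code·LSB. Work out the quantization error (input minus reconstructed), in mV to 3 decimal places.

0.500 mV

Step size: 5.12 V ÷ 2^12 = 1.250 mV.
Scaled input = 2210.4000 LSBs, so code = 2210.
Code 2210 maps back to (−2.56) + 2210×0.00125 V = 0.2025 V.
Error = 0.203 − 0.2025 = 0.0005 V = 0.500 mV.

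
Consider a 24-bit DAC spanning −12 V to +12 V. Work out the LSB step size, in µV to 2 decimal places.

Full-scale span = 24 V.
LSB = 24 / 2^24 = 24 / 16777216 = 1.43051e-06 V = 1.43 µV.

1.43 µV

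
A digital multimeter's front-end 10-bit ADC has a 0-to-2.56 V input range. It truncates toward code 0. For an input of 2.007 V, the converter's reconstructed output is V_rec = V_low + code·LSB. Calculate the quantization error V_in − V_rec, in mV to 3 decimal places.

2.000 mV

One LSB is 2.56 V / 1024 = 2.500 mV.
(2.007 − 0)/0.0025 = 802.8000; ⌊·⌋ gives code 802.
Reconstructed: 2.005 V.
V_in − V_rec = 0.002 V = 2.000 mV.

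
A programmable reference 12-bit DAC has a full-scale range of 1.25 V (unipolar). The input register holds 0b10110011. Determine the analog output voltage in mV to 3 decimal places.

54.626 mV

LSB = 1.25 V / 2^12 = 305.18 µV.
Code 0b10110011 = 179 decimal.
V_out = 0 + 179 × 0.000305176 V = 0.0546265 V.
= 54.626 mV.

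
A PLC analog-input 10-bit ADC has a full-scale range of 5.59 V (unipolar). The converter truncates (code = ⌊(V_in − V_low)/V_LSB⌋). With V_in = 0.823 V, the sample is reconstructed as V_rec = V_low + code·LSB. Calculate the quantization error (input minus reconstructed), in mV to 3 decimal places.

One LSB is 5.59 V / 1024 = 5.459 mV.
(V_in − V_low)/LSB = (0.823 − 0)/0.00545898 = 150.7606 → code 150 (floor).
Code 150 maps back to 0 + 150×0.00545898 V = 0.81884766 V.
Difference: 0.00415234 V → 4.152 mV.

4.152 mV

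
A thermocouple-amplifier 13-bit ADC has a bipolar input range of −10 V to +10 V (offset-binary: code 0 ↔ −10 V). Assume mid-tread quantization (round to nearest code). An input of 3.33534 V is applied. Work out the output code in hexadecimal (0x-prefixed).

LSB = 20 V / 8192 = 2.441 mV.
Input sits at 5462.155 steps above V_low.
Round → code 5462.
In hexadecimal (0x-prefixed): 0x1556.

code 0x1556 (decimal 5462)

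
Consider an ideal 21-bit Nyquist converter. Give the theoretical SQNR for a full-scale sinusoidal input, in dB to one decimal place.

128.2 dB

SNR ≈ 6.02·N + 1.76 dB = 6.02·21 + 1.76 = 128.18 dB.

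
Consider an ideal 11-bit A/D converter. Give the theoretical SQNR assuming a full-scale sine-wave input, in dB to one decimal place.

68.0 dB

SNR ≈ 6.02·N + 1.76 dB = 6.02·11 + 1.76 = 67.98 dB.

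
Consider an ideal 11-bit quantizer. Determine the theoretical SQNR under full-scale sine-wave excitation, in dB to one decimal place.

SNR ≈ 6.02·N + 1.76 dB = 6.02·11 + 1.76 = 67.98 dB.

68.0 dB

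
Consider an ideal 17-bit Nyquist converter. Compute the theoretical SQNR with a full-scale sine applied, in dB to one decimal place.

104.1 dB

SNR ≈ 6.02·N + 1.76 dB = 6.02·17 + 1.76 = 104.10 dB.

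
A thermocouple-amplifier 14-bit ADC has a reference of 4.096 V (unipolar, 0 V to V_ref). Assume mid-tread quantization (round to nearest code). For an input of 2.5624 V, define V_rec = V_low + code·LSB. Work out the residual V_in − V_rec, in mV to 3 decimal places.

Step size: 4.096 V ÷ 2^14 = 250.00 µV.
(V_in − V_low)/LSB = (2.5624 − 0)/0.00025 = 10249.6000 → code 10250 (round).
Code 10250 maps back to 0 + 10250×0.00025 V = 2.5625 V.
V_in − V_rec = -0.0001 V = -0.100 mV.

-0.100 mV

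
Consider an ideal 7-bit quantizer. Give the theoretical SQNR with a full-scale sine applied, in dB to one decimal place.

43.9 dB

SNR ≈ 6.02·N + 1.76 dB = 6.02·7 + 1.76 = 43.90 dB.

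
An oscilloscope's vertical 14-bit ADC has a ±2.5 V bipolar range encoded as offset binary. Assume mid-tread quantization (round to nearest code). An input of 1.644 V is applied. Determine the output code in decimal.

LSB = 5 V / 16384 = 305.18 µV.
(1.644 − (−2.5)) / 0.000305176 = 13579.059 LSBs.
Round → code 13579.

code 13579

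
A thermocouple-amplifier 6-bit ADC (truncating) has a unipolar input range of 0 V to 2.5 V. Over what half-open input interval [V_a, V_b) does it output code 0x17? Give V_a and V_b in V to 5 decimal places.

LSB = 2.5/2^6 = 39.062 mV.
Code 0x17 = 23 decimal.
V_a = V_low + 23·LSB = 0.898438 V; V_b = V_low + 24·LSB = 0.9375 V.

[0.89844 V, 0.93750 V)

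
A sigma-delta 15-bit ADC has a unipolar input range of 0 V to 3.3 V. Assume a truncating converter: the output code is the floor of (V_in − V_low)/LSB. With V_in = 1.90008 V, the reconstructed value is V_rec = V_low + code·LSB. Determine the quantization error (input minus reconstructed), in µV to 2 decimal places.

22.02 µV

Step size: 3.3 V ÷ 2^15 = 100.71 µV.
(V_in − V_low)/LSB = (1.90008 − 0)/0.000100708 = 18867.2186 → code 18867 (floor).
Reconstructed: 1.900058 V.
Error = 1.90008 − 1.900058 = 2.20166e-05 V = 22.02 µV.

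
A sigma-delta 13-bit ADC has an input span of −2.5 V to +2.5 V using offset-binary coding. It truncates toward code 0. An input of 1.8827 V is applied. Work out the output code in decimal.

LSB = 5 V / 8192 = 0.610 mV.
(V_in − V_low)/LSB = (1.8827 − (−2.5)) / 0.000610352 = 7180.616.
Floor → code 7180.

code 7180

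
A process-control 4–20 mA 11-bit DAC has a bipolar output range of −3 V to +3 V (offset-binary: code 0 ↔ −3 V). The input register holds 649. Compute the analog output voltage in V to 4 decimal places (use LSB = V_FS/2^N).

LSB = 6 V / 2^11 = 2.930 mV.
V_out = (−3) + 649 × 0.00292969 V = -1.09863 V.

-1.0986 V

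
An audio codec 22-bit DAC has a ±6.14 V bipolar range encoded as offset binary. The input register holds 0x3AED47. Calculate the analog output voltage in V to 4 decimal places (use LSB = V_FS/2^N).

LSB = 12.28 V / 2^22 = 2.93 µV.
Code 0x3AED47 = 3861831 decimal.
V_out = (−6.14) + 3861831 × 2.92778e-06 V = 5.16659 V.

5.1666 V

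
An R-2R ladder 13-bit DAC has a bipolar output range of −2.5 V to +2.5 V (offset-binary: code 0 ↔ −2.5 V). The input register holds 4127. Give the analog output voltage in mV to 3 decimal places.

18.921 mV

LSB = 5 V / 2^13 = 0.610 mV.
V_out = (−2.5) + 4127 × 0.000610352 V = 0.0189209 V.
= 18.921 mV.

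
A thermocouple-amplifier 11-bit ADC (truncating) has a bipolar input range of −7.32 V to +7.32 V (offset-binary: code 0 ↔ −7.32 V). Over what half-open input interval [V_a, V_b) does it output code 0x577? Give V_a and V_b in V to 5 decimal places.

LSB = 14.64/2^11 = 7.148 mV.
Code 0x577 = 1399 decimal.
V_a = V_low + 1399·LSB = 2.68066 V; V_b = V_low + 1400·LSB = 2.68781 V.

[2.68066 V, 2.68781 V)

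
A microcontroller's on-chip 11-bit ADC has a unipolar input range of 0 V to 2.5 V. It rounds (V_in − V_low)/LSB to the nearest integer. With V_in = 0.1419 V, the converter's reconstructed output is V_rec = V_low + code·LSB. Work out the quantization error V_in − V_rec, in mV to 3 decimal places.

Step size: 2.5 V ÷ 2^11 = 1.221 mV.
(V_in − V_low)/LSB = (0.1419 − 0)/0.0012207 = 116.2445 → code 116 (round).
Code 116 maps back to 0 + 116×0.0012207 V = 0.14160156 V.
V_in − V_rec = 0.000298437 V = 0.298 mV.

0.298 mV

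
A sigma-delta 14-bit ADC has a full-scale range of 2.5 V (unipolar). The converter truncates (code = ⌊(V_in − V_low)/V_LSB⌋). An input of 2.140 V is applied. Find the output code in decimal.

code 14024

With 16384 levels over 2.5 V, one step is 152.59 µV.
(2.140 − 0) / 0.000152588 = 14024.704 LSBs.
Floor → code 14024.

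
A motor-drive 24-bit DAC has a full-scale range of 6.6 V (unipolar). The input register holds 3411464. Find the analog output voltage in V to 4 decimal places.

LSB = 6.6 V / 2^24 = 0.39 µV.
V_out = 0 + 3411464 × 3.93391e-07 V = 1.34204 V.

1.3420 V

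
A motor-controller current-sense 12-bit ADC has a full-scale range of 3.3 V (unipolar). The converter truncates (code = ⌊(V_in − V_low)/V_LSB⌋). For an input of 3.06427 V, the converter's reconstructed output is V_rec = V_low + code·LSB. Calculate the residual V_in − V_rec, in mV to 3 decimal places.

0.330 mV

LSB = 3.3/2^12 = 0.806 mV.
(3.06427 − 0)/0.000805664 = 3803.4091; ⌊·⌋ gives code 3803.
Code 3803 maps back to 0 + 3803×0.000805664 V = 3.0639404 V.
Error = 3.06427 − 3.0639404 = 0.00032957 V = 0.330 mV.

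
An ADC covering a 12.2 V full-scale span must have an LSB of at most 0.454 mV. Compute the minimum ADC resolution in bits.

15 bits

Number of steps required ≥ 12.2 V / 0.454 mV = 26872.25.
Need 2^N ≥ 26872.25; 2^14 = 16384, 2^15 = 32768.
Minimum N = 15.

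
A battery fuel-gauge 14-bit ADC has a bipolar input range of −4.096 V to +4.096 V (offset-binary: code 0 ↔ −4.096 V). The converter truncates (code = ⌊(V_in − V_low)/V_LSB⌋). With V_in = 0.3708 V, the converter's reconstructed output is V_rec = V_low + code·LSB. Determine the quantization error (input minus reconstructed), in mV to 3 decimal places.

LSB = 8.192/2^14 = 0.500 mV.
Scaled input = 8933.6000 LSBs, so code = 8933.
V_rec = (−4.096) + 8933·0.0005 = 0.3705 V.
Error = 0.3708 − 0.3705 = 0.0003 V = 0.300 mV.

0.300 mV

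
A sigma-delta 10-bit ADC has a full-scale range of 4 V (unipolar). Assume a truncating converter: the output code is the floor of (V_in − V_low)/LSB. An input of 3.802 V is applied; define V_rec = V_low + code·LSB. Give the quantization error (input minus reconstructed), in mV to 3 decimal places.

1.219 mV

Step size: 4 V ÷ 2^10 = 3.906 mV.
(3.802 − 0)/0.00390625 = 973.3120; ⌊·⌋ gives code 973.
Code 973 maps back to 0 + 973×0.00390625 V = 3.8007812 V.
Difference: 0.00121875 V → 1.219 mV.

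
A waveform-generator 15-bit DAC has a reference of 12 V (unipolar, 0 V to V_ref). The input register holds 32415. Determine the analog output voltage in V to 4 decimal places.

11.8707 V

LSB = 12 V / 2^15 = 366.21 µV.
V_out = 0 + 32415 × 0.000366211 V = 11.8707 V.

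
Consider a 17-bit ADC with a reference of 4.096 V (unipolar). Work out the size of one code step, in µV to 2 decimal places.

31.25 µV

Full-scale span = 4.096 V.
LSB = 4.096 / 2^17 = 4.096 / 131072 = 3.125e-05 V = 31.25 µV.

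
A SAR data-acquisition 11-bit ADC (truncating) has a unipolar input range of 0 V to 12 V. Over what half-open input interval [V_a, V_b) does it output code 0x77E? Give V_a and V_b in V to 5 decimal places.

LSB = 12/2^11 = 5.859 mV.
Code 0x77E = 1918 decimal.
V_a = V_low + 1918·LSB = 11.2383 V; V_b = V_low + 1919·LSB = 11.2441 V.

[11.23828 V, 11.24414 V)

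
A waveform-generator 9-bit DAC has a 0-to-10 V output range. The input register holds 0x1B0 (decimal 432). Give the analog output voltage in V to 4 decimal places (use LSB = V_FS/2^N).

LSB = 10 V / 2^9 = 19.531 mV.
Code 0x1B0 = 432 decimal.
V_out = 0 + 432 × 0.0195312 V = 8.4375 V.

8.4375 V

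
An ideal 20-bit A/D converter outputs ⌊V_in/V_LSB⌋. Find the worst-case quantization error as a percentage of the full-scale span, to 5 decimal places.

Truncating → worst-case error = 1 LSB = V_FS/2^20, so 100/1048576 = 9.53674e-05 % of full scale.

0.00010 %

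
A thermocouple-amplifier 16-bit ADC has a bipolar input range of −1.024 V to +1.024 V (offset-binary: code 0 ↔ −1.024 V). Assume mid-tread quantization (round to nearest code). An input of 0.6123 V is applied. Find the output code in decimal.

LSB = 2.048 V / 65536 = 31.25 µV.
(V_in − V_low)/LSB = (0.6123 − (−1.024)) / 3.125e-05 = 52361.600.
Round → code 52362.

code 52362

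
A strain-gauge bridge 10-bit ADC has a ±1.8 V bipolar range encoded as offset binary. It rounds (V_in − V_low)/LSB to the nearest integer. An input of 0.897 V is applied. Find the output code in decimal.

LSB = 3.6 V / 1024 = 3.516 mV.
(V_in − V_low)/LSB = (0.897 − (−1.8)) / 0.00351563 = 767.147.
So the output code is 767.

code 767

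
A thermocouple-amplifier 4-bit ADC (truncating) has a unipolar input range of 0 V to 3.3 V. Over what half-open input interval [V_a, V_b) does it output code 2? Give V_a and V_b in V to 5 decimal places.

LSB = 3.3/2^4 = 206.250 mV.
V_a = V_low + 2·LSB = 0.4125 V; V_b = V_low + 3·LSB = 0.61875 V.

[0.41250 V, 0.61875 V)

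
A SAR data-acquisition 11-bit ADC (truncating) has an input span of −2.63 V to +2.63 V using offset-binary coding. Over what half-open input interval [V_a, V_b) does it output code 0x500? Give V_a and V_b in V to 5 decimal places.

LSB = 5.26/2^11 = 2.568 mV.
Code 0x500 = 1280 decimal.
V_a = V_low + 1280·LSB = 0.6575 V; V_b = V_low + 1281·LSB = 0.660068 V.

[0.65750 V, 0.66007 V)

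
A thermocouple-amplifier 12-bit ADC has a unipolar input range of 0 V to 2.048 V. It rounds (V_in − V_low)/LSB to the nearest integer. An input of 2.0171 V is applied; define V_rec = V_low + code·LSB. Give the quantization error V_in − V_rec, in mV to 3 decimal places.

0.100 mV

Step size: 2.048 V ÷ 2^12 = 0.500 mV.
(V_in − V_low)/LSB = (2.0171 − 0)/0.0005 = 4034.2000 → code 4034 (round).
Code 4034 maps back to 0 + 4034×0.0005 V = 2.017 V.
Error = 2.0171 − 2.017 = 0.0001 V = 0.100 mV.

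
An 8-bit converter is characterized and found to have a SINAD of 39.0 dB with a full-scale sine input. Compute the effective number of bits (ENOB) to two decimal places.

6.19 bits

ENOB = (SINAD − 1.76) / 6.02 = (39.0 − 1.76)/6.02 = 6.186.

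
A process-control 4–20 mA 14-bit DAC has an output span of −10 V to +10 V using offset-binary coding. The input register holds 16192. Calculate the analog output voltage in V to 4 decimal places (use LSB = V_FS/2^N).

9.7656 V

LSB = 20 V / 2^14 = 1.221 mV.
V_out = (−10) + 16192 × 0.0012207 V = 9.76562 V.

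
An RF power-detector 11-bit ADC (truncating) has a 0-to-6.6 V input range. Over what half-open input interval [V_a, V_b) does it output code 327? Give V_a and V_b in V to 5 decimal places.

[1.05381 V, 1.05703 V)

LSB = 6.6/2^11 = 3.223 mV.
V_a = V_low + 327·LSB = 1.05381 V; V_b = V_low + 328·LSB = 1.05703 V.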